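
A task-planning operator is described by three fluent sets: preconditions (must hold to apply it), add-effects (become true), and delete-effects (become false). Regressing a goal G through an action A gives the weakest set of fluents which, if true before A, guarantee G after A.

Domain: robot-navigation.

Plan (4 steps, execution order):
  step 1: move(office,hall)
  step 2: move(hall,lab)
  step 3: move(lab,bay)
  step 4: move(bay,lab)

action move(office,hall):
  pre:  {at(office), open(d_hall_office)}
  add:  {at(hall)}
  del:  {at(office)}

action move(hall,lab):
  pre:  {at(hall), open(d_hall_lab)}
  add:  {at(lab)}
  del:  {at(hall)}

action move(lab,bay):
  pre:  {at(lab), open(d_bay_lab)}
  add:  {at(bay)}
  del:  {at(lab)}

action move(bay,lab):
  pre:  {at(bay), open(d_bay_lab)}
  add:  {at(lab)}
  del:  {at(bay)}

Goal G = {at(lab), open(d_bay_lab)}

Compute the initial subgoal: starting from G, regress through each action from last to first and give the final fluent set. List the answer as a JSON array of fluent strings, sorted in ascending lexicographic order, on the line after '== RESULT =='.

Work backward from the goal:
  through step 4 (move(bay,lab)): drop {at(lab)}, keep {open(d_bay_lab)}, require {at(bay), open(d_bay_lab)}
    → {at(bay), open(d_bay_lab)}
  through step 3 (move(lab,bay)): drop {at(bay)}, keep {open(d_bay_lab)}, require {at(lab), open(d_bay_lab)}
    → {at(lab), open(d_bay_lab)}
  through step 2 (move(hall,lab)): drop {at(lab)}, keep {open(d_bay_lab)}, require {at(hall), open(d_hall_lab)}
    → {at(hall), open(d_bay_lab), open(d_hall_lab)}
  through step 1 (move(office,hall)): drop {at(hall)}, keep {open(d_bay_lab), open(d_hall_lab)}, require {at(office), open(d_hall_office)}
    → {at(office), open(d_bay_lab), open(d_hall_lab), open(d_hall_office)}

== RESULT ==
["at(office)", "open(d_bay_lab)", "open(d_hall_lab)", "open(d_hall_office)"]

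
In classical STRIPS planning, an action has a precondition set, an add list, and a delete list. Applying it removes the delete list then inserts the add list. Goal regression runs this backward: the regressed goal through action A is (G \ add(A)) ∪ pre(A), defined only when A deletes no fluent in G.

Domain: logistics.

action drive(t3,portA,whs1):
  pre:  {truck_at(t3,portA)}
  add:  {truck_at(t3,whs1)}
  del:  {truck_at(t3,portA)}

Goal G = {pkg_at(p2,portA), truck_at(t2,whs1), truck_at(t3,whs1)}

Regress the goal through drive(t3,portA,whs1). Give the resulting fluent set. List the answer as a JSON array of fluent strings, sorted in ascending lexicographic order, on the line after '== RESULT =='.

Regress:
  G ∩ del = {}  (empty — regression defined)
  G \ add = {pkg_at(p2,portA), truck_at(t2,whs1), truck_at(t3,whs1)} \ {truck_at(t3,whs1)} = {pkg_at(p2,portA), truck_at(t2,whs1)}
  ∪ pre   = {pkg_at(p2,portA), truck_at(t2,whs1)} ∪ {truck_at(t3,portA)}
          = {pkg_at(p2,portA), truck_at(t2,whs1), truck_at(t3,portA)}

== RESULT ==
["pkg_at(p2,portA)", "truck_at(t2,whs1)", "truck_at(t3,portA)"]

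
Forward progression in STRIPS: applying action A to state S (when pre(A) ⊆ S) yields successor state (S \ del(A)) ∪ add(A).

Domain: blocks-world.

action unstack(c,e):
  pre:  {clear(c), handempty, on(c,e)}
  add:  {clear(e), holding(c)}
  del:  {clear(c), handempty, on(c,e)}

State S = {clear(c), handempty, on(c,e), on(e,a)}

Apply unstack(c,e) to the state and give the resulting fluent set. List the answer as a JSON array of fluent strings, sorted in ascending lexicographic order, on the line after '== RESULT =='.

Progress:
  pre ⊆ S: {clear(c), handempty, on(c,e)} ⊆ S  — applicable
  S \ del = {on(e,a)}
  ∪ add   = {clear(e), holding(c), on(e,a)}

== RESULT ==
["clear(e)", "holding(c)", "on(e,a)"]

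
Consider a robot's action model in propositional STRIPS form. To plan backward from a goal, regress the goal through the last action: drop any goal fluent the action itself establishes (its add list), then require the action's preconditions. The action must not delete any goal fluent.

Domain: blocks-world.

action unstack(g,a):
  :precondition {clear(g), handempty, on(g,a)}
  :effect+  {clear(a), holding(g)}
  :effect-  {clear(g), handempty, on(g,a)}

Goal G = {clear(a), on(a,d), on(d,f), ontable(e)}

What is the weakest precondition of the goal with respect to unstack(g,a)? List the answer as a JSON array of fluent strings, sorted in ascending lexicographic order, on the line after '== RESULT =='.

Compute (G \ add) ∪ pre:
  G ∩ del = {}  (empty — regression defined)
  G \ add = {clear(a), on(a,d), on(d,f), ontable(e)} \ {clear(a), holding(g)} = {on(a,d), on(d,f), ontable(e)}
  ∪ pre   = {on(a,d), on(d,f), ontable(e)} ∪ {clear(g), handempty, on(g,a)}
          = {clear(g), handempty, on(a,d), on(d,f), on(g,a), ontable(e)}

== RESULT ==
["clear(g)", "handempty", "on(a,d)", "on(d,f)", "on(g,a)", "ontable(e)"]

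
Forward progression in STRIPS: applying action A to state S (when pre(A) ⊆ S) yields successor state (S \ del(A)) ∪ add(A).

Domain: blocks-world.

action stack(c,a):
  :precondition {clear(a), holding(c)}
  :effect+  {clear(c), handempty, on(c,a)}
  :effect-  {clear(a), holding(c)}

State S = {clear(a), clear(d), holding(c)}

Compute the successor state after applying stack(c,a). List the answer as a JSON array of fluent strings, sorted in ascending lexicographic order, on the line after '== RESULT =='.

Compute (S \ del) ∪ add:
  pre ⊆ S: {clear(a), holding(c)} ⊆ S  — applicable
  S \ del = {clear(d)}
  ∪ add   = {clear(c), clear(d), handempty, on(c,a)}

== RESULT ==
["clear(c)", "clear(d)", "handempty", "on(c,a)"]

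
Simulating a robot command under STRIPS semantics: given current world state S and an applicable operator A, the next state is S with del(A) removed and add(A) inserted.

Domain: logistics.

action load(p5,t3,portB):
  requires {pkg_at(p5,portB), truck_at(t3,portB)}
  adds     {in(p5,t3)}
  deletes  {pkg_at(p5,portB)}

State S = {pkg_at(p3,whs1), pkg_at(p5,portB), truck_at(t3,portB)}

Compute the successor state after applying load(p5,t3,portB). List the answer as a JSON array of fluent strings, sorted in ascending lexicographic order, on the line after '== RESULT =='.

Progress:
  pre ⊆ S: {pkg_at(p5,portB), truck_at(t3,portB)} ⊆ S  — applicable
  S \ del = {pkg_at(p3,whs1), truck_at(t3,portB)}
  ∪ add   = {in(p5,t3), pkg_at(p3,whs1), truck_at(t3,portB)}

== RESULT ==
["in(p5,t3)", "pkg_at(p3,whs1)", "truck_at(t3,portB)"]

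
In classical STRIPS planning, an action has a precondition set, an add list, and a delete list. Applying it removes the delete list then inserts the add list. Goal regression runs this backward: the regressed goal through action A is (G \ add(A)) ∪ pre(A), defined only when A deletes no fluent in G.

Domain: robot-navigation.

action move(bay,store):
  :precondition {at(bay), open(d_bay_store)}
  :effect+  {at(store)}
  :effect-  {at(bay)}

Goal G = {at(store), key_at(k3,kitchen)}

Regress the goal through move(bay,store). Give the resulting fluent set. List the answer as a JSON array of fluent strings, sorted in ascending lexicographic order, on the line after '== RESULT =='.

Compute (G \ add) ∪ pre:
  G ∩ del = {}  (empty — regression defined)
  G \ add = {at(store), key_at(k3,kitchen)} \ {at(store)} = {key_at(k3,kitchen)}
  ∪ pre   = {key_at(k3,kitchen)} ∪ {at(bay), open(d_bay_store)}
          = {at(bay), key_at(k3,kitchen), open(d_bay_store)}

== RESULT ==
["at(bay)", "key_at(k3,kitchen)", "open(d_bay_store)"]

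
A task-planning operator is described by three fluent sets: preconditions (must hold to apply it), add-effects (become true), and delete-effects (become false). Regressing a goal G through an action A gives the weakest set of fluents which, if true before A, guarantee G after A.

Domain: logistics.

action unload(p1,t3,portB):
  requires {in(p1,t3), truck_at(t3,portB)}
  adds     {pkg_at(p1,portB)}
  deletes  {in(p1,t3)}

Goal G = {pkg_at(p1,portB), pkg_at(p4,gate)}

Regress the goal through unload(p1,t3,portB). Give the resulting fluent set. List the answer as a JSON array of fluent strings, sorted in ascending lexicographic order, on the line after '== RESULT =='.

Regress:
  G ∩ del = {}  (empty — regression defined)
  G \ add = {pkg_at(p1,portB), pkg_at(p4,gate)} \ {pkg_at(p1,portB)} = {pkg_at(p4,gate)}
  ∪ pre   = {pkg_at(p4,gate)} ∪ {in(p1,t3), truck_at(t3,portB)}
          = {in(p1,t3), pkg_at(p4,gate), truck_at(t3,portB)}

== RESULT ==
["in(p1,t3)", "pkg_at(p4,gate)", "truck_at(t3,portB)"]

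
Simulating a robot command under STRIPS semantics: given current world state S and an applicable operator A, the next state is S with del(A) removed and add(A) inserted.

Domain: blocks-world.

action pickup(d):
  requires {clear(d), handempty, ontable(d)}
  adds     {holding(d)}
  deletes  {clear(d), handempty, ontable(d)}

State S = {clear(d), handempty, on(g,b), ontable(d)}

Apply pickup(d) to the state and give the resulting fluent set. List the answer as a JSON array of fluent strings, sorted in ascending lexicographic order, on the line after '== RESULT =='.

Compute (S \ del) ∪ add:
  pre ⊆ S: {clear(d), handempty, ontable(d)} ⊆ S  — applicable
  S \ del = {on(g,b)}
  ∪ add   = {holding(d), on(g,b)}

== RESULT ==
["holding(d)", "on(g,b)"]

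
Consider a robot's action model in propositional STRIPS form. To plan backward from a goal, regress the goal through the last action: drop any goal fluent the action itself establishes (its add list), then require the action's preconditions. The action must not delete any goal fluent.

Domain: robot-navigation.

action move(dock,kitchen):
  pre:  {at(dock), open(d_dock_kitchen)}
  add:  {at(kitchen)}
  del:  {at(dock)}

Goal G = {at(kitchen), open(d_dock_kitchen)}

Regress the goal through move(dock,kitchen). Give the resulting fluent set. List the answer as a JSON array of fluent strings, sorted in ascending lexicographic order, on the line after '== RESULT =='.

Regress:
  G ∩ del = {}  (empty — regression defined)
  G \ add = {at(kitchen), open(d_dock_kitchen)} \ {at(kitchen)} = {open(d_dock_kitchen)}
  ∪ pre   = {open(d_dock_kitchen)} ∪ {at(dock), open(d_dock_kitchen)}
          = {at(dock), open(d_dock_kitchen)}

== RESULT ==
["at(dock)", "open(d_dock_kitchen)"]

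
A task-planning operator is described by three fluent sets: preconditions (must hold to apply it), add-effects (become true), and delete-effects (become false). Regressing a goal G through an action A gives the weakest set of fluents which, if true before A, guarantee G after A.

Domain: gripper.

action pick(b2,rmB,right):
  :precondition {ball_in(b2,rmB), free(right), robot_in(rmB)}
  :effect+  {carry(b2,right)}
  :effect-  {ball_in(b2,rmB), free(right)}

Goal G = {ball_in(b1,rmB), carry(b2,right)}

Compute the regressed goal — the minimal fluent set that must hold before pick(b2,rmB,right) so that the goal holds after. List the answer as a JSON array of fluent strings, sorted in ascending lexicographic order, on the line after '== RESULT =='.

Regress:
  G ∩ del = {}  (empty — regression defined)
  G \ add = {ball_in(b1,rmB), carry(b2,right)} \ {carry(b2,right)} = {ball_in(b1,rmB)}
  ∪ pre   = {ball_in(b1,rmB)} ∪ {ball_in(b2,rmB), free(right), robot_in(rmB)}
          = {ball_in(b1,rmB), ball_in(b2,rmB), free(right), robot_in(rmB)}

== RESULT ==
["ball_in(b1,rmB)", "ball_in(b2,rmB)", "free(right)", "robot_in(rmB)"]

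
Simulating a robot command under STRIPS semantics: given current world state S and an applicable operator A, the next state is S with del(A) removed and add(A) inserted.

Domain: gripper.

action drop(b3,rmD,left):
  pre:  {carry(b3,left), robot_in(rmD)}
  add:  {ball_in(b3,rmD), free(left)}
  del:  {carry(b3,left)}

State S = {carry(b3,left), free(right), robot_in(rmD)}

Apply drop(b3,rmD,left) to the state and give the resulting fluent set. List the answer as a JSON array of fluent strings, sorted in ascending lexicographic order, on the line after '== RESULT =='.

Compute (S \ del) ∪ add:
  pre ⊆ S: {carry(b3,left), robot_in(rmD)} ⊆ S  — applicable
  S \ del = {free(right), robot_in(rmD)}
  ∪ add   = {ball_in(b3,rmD), free(left), free(right), robot_in(rmD)}

== RESULT ==
["ball_in(b3,rmD)", "free(left)", "free(right)", "robot_in(rmD)"]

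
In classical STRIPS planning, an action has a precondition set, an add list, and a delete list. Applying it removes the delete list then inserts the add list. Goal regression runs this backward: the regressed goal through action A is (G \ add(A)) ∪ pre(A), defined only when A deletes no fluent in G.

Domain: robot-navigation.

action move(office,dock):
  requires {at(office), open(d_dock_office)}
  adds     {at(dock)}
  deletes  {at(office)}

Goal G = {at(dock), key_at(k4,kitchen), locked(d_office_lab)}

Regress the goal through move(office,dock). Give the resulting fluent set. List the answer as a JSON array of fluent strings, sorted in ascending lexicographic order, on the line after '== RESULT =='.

Compute (G \ add) ∪ pre:
  G ∩ del = {}  (empty — regression defined)
  G \ add = {at(dock), key_at(k4,kitchen), locked(d_office_lab)} \ {at(dock)} = {key_at(k4,kitchen), locked(d_office_lab)}
  ∪ pre   = {key_at(k4,kitchen), locked(d_office_lab)} ∪ {at(office), open(d_dock_office)}
          = {at(office), key_at(k4,kitchen), locked(d_office_lab), open(d_dock_office)}

== RESULT ==
["at(office)", "key_at(k4,kitchen)", "locked(d_office_lab)", "open(d_dock_office)"]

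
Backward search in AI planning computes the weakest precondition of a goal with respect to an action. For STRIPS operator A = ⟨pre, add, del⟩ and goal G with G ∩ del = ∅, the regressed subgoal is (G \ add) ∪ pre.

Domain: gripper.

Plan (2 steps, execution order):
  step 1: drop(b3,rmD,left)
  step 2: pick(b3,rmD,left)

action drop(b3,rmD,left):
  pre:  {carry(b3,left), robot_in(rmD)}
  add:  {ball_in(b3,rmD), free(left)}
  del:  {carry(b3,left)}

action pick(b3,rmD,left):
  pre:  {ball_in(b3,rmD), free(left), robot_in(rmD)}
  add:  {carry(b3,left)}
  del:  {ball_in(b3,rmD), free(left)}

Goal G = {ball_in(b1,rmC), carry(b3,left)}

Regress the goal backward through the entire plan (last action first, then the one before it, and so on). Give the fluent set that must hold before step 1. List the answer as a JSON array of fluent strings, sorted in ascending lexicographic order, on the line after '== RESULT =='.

Work backward from the goal:
  through step 2 (pick(b3,rmD,left)): drop {carry(b3,left)}, keep {ball_in(b1,rmC)}, require {ball_in(b3,rmD), free(left), robot_in(rmD)}
    → {ball_in(b1,rmC), ball_in(b3,rmD), free(left), robot_in(rmD)}
  through step 1 (drop(b3,rmD,left)): drop {ball_in(b3,rmD), free(left)}, keep {ball_in(b1,rmC), robot_in(rmD)}, require {carry(b3,left), robot_in(rmD)}
    → {ball_in(b1,rmC), carry(b3,left), robot_in(rmD)}

== RESULT ==
["ball_in(b1,rmC)", "carry(b3,left)", "robot_in(rmD)"]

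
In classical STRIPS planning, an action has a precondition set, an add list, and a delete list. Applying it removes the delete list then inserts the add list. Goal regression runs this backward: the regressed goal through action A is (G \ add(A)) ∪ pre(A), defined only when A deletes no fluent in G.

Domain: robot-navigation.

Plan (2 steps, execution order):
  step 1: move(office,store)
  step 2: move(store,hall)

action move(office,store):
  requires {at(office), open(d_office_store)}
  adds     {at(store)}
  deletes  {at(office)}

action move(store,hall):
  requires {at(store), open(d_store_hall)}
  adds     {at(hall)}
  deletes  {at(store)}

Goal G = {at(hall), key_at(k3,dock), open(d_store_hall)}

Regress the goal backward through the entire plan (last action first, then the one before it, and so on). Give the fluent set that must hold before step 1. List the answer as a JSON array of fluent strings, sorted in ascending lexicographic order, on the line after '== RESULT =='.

Work backward from the goal:
  through step 2 (move(store,hall)): drop {at(hall)}, keep {key_at(k3,dock), open(d_store_hall)}, require {at(store), open(d_store_hall)}
    → {at(store), key_at(k3,dock), open(d_store_hall)}
  through step 1 (move(office,store)): drop {at(store)}, keep {key_at(k3,dock), open(d_store_hall)}, require {at(office), open(d_office_store)}
    → {at(office), key_at(k3,dock), open(d_office_store), open(d_store_hall)}

== RESULT ==
["at(office)", "key_at(k3,dock)", "open(d_office_store)", "open(d_store_hall)"]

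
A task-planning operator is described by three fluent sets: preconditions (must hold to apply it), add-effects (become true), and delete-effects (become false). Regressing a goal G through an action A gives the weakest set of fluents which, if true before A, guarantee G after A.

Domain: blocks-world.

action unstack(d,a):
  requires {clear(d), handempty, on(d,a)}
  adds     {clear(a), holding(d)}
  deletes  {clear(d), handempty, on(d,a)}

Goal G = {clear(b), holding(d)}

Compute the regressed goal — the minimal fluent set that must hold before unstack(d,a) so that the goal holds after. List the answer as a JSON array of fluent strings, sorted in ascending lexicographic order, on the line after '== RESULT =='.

Regress:
  G ∩ del = {}  (empty — regression defined)
  G \ add = {clear(b), holding(d)} \ {clear(a), holding(d)} = {clear(b)}
  ∪ pre   = {clear(b)} ∪ {clear(d), handempty, on(d,a)}
          = {clear(b), clear(d), handempty, on(d,a)}

== RESULT ==
["clear(b)", "clear(d)", "handempty", "on(d,a)"]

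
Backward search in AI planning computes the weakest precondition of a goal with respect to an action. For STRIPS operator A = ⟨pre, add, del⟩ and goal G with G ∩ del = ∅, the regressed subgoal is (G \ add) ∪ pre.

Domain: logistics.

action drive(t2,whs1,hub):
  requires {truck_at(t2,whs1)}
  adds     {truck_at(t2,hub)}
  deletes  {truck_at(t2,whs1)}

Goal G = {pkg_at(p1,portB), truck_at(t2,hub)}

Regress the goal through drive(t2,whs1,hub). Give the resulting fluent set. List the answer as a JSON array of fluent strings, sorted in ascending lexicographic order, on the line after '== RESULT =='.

Compute (G \ add) ∪ pre:
  G ∩ del = {}  (empty — regression defined)
  G \ add = {pkg_at(p1,portB), truck_at(t2,hub)} \ {truck_at(t2,hub)} = {pkg_at(p1,portB)}
  ∪ pre   = {pkg_at(p1,portB)} ∪ {truck_at(t2,whs1)}
          = {pkg_at(p1,portB), truck_at(t2,whs1)}

== RESULT ==
["pkg_at(p1,portB)", "truck_at(t2,whs1)"]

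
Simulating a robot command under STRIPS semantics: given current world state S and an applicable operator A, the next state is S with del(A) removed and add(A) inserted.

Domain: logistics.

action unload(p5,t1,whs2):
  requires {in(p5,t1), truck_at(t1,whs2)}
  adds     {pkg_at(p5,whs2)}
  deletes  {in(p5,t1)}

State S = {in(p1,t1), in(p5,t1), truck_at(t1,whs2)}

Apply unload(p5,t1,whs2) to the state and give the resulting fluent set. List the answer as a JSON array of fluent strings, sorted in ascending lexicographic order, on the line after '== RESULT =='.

Compute (S \ del) ∪ add:
  pre ⊆ S: {in(p5,t1), truck_at(t1,whs2)} ⊆ S  — applicable
  S \ del = {in(p1,t1), truck_at(t1,whs2)}
  ∪ add   = {in(p1,t1), pkg_at(p5,whs2), truck_at(t1,whs2)}

== RESULT ==
["in(p1,t1)", "pkg_at(p5,whs2)", "truck_at(t1,whs2)"]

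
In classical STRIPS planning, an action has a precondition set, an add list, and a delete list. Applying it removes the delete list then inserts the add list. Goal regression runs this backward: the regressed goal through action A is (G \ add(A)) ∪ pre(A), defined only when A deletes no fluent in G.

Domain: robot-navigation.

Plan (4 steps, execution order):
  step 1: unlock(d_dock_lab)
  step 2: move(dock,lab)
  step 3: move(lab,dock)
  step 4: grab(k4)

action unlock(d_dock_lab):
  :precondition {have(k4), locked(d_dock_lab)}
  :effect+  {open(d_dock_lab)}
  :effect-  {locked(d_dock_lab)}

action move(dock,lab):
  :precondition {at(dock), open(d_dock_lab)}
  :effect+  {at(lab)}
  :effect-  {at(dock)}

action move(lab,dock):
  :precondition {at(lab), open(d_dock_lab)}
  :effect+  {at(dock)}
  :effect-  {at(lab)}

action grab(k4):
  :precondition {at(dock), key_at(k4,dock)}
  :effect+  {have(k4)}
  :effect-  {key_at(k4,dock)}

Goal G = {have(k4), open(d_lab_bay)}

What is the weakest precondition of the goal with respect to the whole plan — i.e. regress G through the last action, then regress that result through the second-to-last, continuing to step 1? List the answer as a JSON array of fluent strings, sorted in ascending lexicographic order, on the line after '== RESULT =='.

Regress step by step:
  through step 4 (grab(k4)): drop {have(k4)}, keep {open(d_lab_bay)}, require {at(dock), key_at(k4,dock)}
    → {at(dock), key_at(k4,dock), open(d_lab_bay)}
  through step 3 (move(lab,dock)): drop {at(dock)}, keep {key_at(k4,dock), open(d_lab_bay)}, require {at(lab), open(d_dock_lab)}
    → {at(lab), key_at(k4,dock), open(d_dock_lab), open(d_lab_bay)}
  through step 2 (move(dock,lab)): drop {at(lab)}, keep {key_at(k4,dock), open(d_dock_lab), open(d_lab_bay)}, require {at(dock), open(d_dock_lab)}
    → {at(dock), key_at(k4,dock), open(d_dock_lab), open(d_lab_bay)}
  through step 1 (unlock(d_dock_lab)): drop {open(d_dock_lab)}, keep {at(dock), key_at(k4,dock), open(d_lab_bay)}, require {have(k4), locked(d_dock_lab)}
    → {at(dock), have(k4), key_at(k4,dock), locked(d_dock_lab), open(d_lab_bay)}

== RESULT ==
["at(dock)", "have(k4)", "key_at(k4,dock)", "locked(d_dock_lab)", "open(d_lab_bay)"]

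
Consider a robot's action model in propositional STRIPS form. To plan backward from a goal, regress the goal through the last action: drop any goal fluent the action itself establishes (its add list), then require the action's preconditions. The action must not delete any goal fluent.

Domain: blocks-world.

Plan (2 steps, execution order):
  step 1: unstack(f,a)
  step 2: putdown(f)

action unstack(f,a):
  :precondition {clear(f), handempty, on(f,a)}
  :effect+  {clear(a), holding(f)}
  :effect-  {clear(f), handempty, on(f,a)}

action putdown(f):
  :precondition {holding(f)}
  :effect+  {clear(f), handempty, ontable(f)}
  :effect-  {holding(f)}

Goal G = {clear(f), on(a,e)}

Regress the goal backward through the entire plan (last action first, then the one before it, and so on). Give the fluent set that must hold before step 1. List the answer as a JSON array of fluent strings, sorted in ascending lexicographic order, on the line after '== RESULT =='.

Work backward from the goal:
  through step 2 (putdown(f)): drop {clear(f)}, keep {on(a,e)}, require {holding(f)}
    → {holding(f), on(a,e)}
  through step 1 (unstack(f,a)): drop {holding(f)}, keep {on(a,e)}, require {clear(f), handempty, on(f,a)}
    → {clear(f), handempty, on(a,e), on(f,a)}

== RESULT ==
["clear(f)", "handempty", "on(a,e)", "on(f,a)"]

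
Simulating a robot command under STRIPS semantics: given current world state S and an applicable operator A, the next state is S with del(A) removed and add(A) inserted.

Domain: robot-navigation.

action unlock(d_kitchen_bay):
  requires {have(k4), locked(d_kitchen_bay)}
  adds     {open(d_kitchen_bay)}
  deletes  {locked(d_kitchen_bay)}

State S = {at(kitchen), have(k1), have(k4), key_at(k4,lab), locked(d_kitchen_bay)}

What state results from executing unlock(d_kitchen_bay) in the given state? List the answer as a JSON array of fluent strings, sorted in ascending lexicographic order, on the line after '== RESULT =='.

Progress:
  pre ⊆ S: {have(k4), locked(d_kitchen_bay)} ⊆ S  — applicable
  S \ del = {at(kitchen), have(k1), have(k4), key_at(k4,lab)}
  ∪ add   = {at(kitchen), have(k1), have(k4), key_at(k4,lab), open(d_kitchen_bay)}

== RESULT ==
["at(kitchen)", "have(k1)", "have(k4)", "key_at(k4,lab)", "open(d_kitchen_bay)"]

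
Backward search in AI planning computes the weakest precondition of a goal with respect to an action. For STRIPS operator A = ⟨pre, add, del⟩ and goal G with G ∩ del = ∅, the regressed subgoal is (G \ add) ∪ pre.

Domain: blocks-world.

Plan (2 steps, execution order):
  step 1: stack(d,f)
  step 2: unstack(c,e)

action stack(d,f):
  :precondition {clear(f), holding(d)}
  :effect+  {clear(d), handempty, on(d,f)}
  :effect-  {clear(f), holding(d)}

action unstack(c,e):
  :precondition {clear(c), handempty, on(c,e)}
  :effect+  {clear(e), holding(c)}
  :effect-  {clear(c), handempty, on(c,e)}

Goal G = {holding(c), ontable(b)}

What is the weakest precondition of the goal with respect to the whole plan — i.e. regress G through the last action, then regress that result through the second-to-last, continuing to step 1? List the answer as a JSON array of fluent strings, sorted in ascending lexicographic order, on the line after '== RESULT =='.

Work backward from the goal:
  through step 2 (unstack(c,e)): drop {holding(c)}, keep {ontable(b)}, require {clear(c), handempty, on(c,e)}
    → {clear(c), handempty, on(c,e), ontable(b)}
  through step 1 (stack(d,f)): drop {handempty}, keep {clear(c), on(c,e), ontable(b)}, require {clear(f), holding(d)}
    → {clear(c), clear(f), holding(d), on(c,e), ontable(b)}

== RESULT ==
["clear(c)", "clear(f)", "holding(d)", "on(c,e)", "ontable(b)"]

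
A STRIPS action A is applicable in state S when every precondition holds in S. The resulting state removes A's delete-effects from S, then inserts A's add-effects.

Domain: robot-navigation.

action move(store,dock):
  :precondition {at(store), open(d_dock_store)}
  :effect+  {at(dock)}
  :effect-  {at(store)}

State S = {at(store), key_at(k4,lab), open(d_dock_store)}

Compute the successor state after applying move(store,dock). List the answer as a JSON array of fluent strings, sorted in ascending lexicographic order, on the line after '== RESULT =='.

Progress:
  pre ⊆ S: {at(store), open(d_dock_store)} ⊆ S  — applicable
  S \ del = {key_at(k4,lab), open(d_dock_store)}
  ∪ add   = {at(dock), key_at(k4,lab), open(d_dock_store)}

== RESULT ==
["at(dock)", "key_at(k4,lab)", "open(d_dock_store)"]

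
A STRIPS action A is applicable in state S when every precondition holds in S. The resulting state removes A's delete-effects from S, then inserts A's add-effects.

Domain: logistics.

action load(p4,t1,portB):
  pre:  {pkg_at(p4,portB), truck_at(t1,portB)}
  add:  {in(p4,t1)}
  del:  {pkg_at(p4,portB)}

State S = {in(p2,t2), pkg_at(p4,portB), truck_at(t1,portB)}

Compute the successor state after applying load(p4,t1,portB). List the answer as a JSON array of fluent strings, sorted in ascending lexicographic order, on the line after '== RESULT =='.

Progress:
  pre ⊆ S: {pkg_at(p4,portB), truck_at(t1,portB)} ⊆ S  — applicable
  S \ del = {in(p2,t2), truck_at(t1,portB)}
  ∪ add   = {in(p2,t2), in(p4,t1), truck_at(t1,portB)}

== RESULT ==
["in(p2,t2)", "in(p4,t1)", "truck_at(t1,portB)"]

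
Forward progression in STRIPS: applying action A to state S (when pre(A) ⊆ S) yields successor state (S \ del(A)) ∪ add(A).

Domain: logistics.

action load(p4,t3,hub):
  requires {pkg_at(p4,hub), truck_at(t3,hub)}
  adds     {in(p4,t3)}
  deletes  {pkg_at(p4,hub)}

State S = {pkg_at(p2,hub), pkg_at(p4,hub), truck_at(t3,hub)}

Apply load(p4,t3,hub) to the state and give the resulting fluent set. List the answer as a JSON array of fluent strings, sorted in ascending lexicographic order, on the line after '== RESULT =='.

Compute (S \ del) ∪ add:
  pre ⊆ S: {pkg_at(p4,hub), truck_at(t3,hub)} ⊆ S  — applicable
  S \ del = {pkg_at(p2,hub), truck_at(t3,hub)}
  ∪ add   = {in(p4,t3), pkg_at(p2,hub), truck_at(t3,hub)}

== RESULT ==
["in(p4,t3)", "pkg_at(p2,hub)", "truck_at(t3,hub)"]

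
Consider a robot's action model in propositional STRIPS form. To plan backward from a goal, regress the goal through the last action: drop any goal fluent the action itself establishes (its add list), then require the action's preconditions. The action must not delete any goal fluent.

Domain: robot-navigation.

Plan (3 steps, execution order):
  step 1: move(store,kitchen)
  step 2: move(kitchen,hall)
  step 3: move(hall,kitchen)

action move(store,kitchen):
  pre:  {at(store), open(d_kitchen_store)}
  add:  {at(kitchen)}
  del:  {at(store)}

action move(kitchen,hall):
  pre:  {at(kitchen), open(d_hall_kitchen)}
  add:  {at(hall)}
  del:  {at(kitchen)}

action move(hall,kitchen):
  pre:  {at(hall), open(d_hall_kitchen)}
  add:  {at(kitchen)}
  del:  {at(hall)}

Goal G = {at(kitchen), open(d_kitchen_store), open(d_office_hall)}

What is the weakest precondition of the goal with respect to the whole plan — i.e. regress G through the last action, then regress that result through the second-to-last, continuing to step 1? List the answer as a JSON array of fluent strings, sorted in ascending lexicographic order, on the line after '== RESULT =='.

Regress step by step:
  through step 3 (move(hall,kitchen)): drop {at(kitchen)}, keep {open(d_kitchen_store), open(d_office_hall)}, require {at(hall), open(d_hall_kitchen)}
    → {at(hall), open(d_hall_kitchen), open(d_kitchen_store), open(d_office_hall)}
  through step 2 (move(kitchen,hall)): drop {at(hall)}, keep {open(d_hall_kitchen), open(d_kitchen_store), open(d_office_hall)}, require {at(kitchen), open(d_hall_kitchen)}
    → {at(kitchen), open(d_hall_kitchen), open(d_kitchen_store), open(d_office_hall)}
  through step 1 (move(store,kitchen)): drop {at(kitchen)}, keep {open(d_hall_kitchen), open(d_kitchen_store), open(d_office_hall)}, require {at(store), open(d_kitchen_store)}
    → {at(store), open(d_hall_kitchen), open(d_kitchen_store), open(d_office_hall)}

== RESULT ==
["at(store)", "open(d_hall_kitchen)", "open(d_kitchen_store)", "open(d_office_hall)"]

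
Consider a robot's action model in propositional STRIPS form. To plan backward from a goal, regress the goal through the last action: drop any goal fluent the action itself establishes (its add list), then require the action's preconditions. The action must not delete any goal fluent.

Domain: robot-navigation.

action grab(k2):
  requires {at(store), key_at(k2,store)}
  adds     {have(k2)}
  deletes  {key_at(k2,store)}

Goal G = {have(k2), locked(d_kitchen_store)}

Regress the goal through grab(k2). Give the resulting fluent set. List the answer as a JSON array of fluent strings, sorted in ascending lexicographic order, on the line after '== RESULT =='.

Regress:
  G ∩ del = {}  (empty — regression defined)
  G \ add = {have(k2), locked(d_kitchen_store)} \ {have(k2)} = {locked(d_kitchen_store)}
  ∪ pre   = {locked(d_kitchen_store)} ∪ {at(store), key_at(k2,store)}
          = {at(store), key_at(k2,store), locked(d_kitchen_store)}

== RESULT ==
["at(store)", "key_at(k2,store)", "locked(d_kitchen_store)"]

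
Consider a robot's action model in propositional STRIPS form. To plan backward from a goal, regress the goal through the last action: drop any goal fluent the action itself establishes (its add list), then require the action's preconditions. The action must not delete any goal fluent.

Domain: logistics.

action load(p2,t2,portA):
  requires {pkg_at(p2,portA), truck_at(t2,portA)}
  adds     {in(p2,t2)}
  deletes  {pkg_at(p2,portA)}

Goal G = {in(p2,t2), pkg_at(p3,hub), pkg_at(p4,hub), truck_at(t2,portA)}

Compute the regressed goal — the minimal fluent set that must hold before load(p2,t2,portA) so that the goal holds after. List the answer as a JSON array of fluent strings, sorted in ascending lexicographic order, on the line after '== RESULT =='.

Regress:
  G ∩ del = {}  (empty — regression defined)
  G \ add = {in(p2,t2), pkg_at(p3,hub), pkg_at(p4,hub), truck_at(t2,portA)} \ {in(p2,t2)} = {pkg_at(p3,hub), pkg_at(p4,hub), truck_at(t2,portA)}
  ∪ pre   = {pkg_at(p3,hub), pkg_at(p4,hub), truck_at(t2,portA)} ∪ {pkg_at(p2,portA), truck_at(t2,portA)}
          = {pkg_at(p2,portA), pkg_at(p3,hub), pkg_at(p4,hub), truck_at(t2,portA)}

== RESULT ==
["pkg_at(p2,portA)", "pkg_at(p3,hub)", "pkg_at(p4,hub)", "truck_at(t2,portA)"]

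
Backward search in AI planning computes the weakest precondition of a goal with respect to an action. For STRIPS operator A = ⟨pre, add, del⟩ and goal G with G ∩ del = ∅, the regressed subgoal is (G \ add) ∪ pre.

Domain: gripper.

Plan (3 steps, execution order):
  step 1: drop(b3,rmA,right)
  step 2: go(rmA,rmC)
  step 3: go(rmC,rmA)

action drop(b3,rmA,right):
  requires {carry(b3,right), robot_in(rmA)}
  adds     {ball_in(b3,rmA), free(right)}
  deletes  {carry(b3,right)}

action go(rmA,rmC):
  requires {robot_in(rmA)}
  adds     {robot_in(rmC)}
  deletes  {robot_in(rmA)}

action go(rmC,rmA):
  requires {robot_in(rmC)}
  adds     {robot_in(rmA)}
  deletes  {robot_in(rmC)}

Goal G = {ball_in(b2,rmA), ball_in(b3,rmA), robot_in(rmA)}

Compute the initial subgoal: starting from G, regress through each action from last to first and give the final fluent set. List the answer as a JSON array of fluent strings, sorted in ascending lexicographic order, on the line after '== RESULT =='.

Work backward from the goal:
  through step 3 (go(rmC,rmA)): drop {robot_in(rmA)}, keep {ball_in(b2,rmA), ball_in(b3,rmA)}, require {robot_in(rmC)}
    → {ball_in(b2,rmA), ball_in(b3,rmA), robot_in(rmC)}
  through step 2 (go(rmA,rmC)): drop {robot_in(rmC)}, keep {ball_in(b2,rmA), ball_in(b3,rmA)}, require {robot_in(rmA)}
    → {ball_in(b2,rmA), ball_in(b3,rmA), robot_in(rmA)}
  through step 1 (drop(b3,rmA,right)): drop {ball_in(b3,rmA)}, keep {ball_in(b2,rmA), robot_in(rmA)}, require {carry(b3,right), robot_in(rmA)}
    → {ball_in(b2,rmA), carry(b3,right), robot_in(rmA)}

== RESULT ==
["ball_in(b2,rmA)", "carry(b3,right)", "robot_in(rmA)"]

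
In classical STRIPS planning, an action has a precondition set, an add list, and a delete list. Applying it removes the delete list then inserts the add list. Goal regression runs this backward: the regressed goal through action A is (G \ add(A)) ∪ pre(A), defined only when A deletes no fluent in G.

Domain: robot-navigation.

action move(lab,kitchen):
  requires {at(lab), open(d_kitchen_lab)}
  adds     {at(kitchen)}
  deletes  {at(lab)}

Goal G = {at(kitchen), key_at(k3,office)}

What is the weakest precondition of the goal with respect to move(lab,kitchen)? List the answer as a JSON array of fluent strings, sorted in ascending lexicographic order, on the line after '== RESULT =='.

Compute (G \ add) ∪ pre:
  G ∩ del = {}  (empty — regression defined)
  G \ add = {at(kitchen), key_at(k3,office)} \ {at(kitchen)} = {key_at(k3,office)}
  ∪ pre   = {key_at(k3,office)} ∪ {at(lab), open(d_kitchen_lab)}
          = {at(lab), key_at(k3,office), open(d_kitchen_lab)}

== RESULT ==
["at(lab)", "key_at(k3,office)", "open(d_kitchen_lab)"]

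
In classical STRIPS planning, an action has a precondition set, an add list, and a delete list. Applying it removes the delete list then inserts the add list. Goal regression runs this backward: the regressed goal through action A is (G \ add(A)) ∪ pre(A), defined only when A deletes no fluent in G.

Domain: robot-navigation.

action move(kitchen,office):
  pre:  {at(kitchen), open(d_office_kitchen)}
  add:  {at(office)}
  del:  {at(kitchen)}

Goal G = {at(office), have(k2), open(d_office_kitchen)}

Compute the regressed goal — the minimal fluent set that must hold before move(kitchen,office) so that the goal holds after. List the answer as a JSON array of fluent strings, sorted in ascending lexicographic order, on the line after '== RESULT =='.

Compute (G \ add) ∪ pre:
  G ∩ del = {}  (empty — regression defined)
  G \ add = {at(office), have(k2), open(d_office_kitchen)} \ {at(office)} = {have(k2), open(d_office_kitchen)}
  ∪ pre   = {have(k2), open(d_office_kitchen)} ∪ {at(kitchen), open(d_office_kitchen)}
          = {at(kitchen), have(k2), open(d_office_kitchen)}

== RESULT ==
["at(kitchen)", "have(k2)", "open(d_office_kitchen)"]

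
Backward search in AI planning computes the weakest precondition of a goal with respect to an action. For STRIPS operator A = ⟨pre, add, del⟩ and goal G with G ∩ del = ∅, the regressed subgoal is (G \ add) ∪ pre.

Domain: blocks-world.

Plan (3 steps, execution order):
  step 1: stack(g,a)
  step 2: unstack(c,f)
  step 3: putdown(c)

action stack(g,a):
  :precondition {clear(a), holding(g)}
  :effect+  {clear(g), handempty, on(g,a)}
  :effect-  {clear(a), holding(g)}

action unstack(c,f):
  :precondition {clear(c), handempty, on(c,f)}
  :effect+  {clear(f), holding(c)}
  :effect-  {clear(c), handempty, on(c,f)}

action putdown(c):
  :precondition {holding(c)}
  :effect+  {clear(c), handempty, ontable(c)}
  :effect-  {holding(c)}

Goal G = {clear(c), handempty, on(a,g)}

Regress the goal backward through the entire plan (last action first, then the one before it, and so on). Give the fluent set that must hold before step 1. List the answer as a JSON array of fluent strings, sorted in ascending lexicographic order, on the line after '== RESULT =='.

Work backward from the goal:
  through step 3 (putdown(c)): drop {clear(c), handempty}, keep {on(a,g)}, require {holding(c)}
    → {holding(c), on(a,g)}
  through step 2 (unstack(c,f)): drop {holding(c)}, keep {on(a,g)}, require {clear(c), handempty, on(c,f)}
    → {clear(c), handempty, on(a,g), on(c,f)}
  through step 1 (stack(g,a)): drop {handempty}, keep {clear(c), on(a,g), on(c,f)}, require {clear(a), holding(g)}
    → {clear(a), clear(c), holding(g), on(a,g), on(c,f)}

== RESULT ==
["clear(a)", "clear(c)", "holding(g)", "on(a,g)", "on(c,f)"]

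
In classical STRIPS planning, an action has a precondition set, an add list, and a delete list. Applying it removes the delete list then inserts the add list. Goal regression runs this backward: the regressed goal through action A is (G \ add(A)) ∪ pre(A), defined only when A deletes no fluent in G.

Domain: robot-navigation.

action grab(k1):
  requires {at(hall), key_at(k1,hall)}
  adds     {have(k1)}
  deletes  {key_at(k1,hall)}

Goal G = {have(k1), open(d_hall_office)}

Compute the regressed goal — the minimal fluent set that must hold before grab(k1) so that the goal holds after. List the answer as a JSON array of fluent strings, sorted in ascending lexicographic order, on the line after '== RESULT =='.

Compute (G \ add) ∪ pre:
  G ∩ del = {}  (empty — regression defined)
  G \ add = {have(k1), open(d_hall_office)} \ {have(k1)} = {open(d_hall_office)}
  ∪ pre   = {open(d_hall_office)} ∪ {at(hall), key_at(k1,hall)}
          = {at(hall), key_at(k1,hall), open(d_hall_office)}

== RESULT ==
["at(hall)", "key_at(k1,hall)", "open(d_hall_office)"]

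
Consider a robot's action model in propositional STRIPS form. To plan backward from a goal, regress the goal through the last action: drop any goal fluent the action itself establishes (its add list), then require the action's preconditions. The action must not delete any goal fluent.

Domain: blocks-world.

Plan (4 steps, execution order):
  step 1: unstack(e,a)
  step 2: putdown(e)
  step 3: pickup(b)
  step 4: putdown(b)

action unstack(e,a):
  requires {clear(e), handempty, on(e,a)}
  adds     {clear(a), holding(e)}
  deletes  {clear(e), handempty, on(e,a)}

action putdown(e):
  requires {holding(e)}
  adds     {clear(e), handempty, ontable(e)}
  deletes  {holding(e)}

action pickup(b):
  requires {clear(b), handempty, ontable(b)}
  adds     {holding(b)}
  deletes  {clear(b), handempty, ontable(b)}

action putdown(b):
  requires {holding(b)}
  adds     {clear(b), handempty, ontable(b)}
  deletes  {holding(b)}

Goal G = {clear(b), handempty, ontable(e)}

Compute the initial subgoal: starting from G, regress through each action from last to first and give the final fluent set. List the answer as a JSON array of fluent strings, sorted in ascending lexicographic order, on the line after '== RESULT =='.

Work backward from the goal:
  through step 4 (putdown(b)): drop {clear(b), handempty}, keep {ontable(e)}, require {holding(b)}
    → {holding(b), ontable(e)}
  through step 3 (pickup(b)): drop {holding(b)}, keep {ontable(e)}, require {clear(b), handempty, ontable(b)}
    → {clear(b), handempty, ontable(b), ontable(e)}
  through step 2 (putdown(e)): drop {handempty, ontable(e)}, keep {clear(b), ontable(b)}, require {holding(e)}
    → {clear(b), holding(e), ontable(b)}
  through step 1 (unstack(e,a)): drop {holding(e)}, keep {clear(b), ontable(b)}, require {clear(e), handempty, on(e,a)}
    → {clear(b), clear(e), handempty, on(e,a), ontable(b)}

== RESULT ==
["clear(b)", "clear(e)", "handempty", "on(e,a)", "ontable(b)"]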